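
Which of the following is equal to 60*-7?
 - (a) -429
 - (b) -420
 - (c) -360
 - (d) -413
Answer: b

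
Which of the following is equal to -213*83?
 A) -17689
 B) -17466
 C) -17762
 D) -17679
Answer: D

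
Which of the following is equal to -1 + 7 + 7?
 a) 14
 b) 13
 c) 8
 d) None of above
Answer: b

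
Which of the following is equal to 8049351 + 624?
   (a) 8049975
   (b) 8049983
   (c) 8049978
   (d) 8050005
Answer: a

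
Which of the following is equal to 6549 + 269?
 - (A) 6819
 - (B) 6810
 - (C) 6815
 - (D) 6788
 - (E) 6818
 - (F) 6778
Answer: E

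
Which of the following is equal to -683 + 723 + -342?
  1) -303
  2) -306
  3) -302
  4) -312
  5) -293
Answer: 3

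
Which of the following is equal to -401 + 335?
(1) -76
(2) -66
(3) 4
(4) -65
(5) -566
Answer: 2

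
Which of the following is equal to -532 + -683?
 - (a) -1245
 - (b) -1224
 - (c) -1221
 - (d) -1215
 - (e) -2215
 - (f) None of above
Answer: d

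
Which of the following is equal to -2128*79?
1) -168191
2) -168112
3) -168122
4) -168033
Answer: 2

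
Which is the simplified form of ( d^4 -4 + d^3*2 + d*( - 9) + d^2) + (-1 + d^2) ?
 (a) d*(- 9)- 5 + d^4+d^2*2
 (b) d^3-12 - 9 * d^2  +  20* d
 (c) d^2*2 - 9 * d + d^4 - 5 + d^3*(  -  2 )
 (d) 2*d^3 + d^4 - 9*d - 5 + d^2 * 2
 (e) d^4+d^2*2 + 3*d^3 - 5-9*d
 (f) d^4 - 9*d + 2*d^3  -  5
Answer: d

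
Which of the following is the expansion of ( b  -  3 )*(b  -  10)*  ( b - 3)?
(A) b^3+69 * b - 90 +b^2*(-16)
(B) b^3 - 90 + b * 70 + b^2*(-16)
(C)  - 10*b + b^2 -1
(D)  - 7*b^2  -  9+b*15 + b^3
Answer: A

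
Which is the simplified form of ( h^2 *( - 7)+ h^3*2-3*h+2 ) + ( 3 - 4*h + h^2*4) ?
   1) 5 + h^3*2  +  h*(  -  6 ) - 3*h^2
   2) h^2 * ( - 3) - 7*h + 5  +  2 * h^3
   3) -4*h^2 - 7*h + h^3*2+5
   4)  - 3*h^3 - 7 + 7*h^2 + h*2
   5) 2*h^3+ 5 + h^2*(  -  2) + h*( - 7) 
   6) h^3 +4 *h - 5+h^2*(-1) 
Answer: 2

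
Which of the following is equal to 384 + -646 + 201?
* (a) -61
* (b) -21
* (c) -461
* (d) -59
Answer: a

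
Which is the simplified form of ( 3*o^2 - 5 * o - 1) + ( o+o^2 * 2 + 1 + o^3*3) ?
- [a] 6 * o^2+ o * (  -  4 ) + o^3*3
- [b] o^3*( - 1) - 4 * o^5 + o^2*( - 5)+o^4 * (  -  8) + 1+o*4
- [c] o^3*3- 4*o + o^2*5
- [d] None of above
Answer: c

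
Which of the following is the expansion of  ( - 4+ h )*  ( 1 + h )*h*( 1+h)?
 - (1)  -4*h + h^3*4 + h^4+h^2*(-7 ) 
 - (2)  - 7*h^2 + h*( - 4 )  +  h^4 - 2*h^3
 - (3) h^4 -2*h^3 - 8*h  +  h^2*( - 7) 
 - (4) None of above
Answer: 2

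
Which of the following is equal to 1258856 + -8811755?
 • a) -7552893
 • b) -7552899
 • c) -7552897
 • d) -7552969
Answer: b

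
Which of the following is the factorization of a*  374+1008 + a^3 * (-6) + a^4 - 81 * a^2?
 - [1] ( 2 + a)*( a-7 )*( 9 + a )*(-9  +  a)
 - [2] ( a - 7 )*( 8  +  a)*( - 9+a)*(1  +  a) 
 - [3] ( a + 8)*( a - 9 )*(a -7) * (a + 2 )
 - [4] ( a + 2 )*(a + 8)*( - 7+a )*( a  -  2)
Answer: 3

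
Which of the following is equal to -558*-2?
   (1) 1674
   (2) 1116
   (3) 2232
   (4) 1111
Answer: 2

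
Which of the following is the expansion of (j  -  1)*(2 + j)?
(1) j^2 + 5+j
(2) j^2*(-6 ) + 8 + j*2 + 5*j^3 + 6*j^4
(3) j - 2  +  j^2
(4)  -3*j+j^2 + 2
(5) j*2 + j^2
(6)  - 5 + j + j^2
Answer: 3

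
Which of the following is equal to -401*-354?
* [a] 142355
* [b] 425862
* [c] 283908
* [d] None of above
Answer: d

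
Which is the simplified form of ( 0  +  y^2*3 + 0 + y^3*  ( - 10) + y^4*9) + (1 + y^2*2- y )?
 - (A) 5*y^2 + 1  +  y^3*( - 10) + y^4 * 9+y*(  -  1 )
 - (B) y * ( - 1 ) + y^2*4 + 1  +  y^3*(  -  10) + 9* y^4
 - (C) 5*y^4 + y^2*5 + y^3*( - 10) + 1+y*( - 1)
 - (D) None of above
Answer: A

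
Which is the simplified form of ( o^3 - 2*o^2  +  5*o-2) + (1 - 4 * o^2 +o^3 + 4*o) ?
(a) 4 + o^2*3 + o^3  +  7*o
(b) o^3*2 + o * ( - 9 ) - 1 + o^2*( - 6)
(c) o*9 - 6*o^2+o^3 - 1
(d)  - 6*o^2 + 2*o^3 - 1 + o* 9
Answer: d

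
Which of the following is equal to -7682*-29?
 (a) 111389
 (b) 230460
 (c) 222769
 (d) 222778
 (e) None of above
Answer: d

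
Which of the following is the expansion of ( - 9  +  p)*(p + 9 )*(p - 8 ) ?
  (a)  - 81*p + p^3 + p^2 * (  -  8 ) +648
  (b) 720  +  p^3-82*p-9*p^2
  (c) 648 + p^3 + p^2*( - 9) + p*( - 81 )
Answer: a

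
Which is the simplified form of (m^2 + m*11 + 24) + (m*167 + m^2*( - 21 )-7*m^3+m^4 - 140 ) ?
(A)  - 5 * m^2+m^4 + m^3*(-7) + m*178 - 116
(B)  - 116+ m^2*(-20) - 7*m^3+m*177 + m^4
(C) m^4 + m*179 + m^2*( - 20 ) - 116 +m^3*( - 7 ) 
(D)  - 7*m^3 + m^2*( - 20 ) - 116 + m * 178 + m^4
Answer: D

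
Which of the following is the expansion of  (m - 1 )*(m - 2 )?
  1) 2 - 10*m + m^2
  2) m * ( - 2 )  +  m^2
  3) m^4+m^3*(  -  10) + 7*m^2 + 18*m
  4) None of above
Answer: 4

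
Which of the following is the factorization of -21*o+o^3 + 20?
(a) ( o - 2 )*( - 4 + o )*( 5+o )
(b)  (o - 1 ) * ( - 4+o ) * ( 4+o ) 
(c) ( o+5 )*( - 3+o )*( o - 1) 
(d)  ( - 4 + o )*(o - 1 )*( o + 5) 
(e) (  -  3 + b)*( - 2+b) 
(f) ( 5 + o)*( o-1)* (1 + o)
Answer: d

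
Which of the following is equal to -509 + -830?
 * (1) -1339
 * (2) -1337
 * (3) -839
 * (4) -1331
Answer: 1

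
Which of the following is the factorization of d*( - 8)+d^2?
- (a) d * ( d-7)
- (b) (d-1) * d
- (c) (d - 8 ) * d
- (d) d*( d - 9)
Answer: c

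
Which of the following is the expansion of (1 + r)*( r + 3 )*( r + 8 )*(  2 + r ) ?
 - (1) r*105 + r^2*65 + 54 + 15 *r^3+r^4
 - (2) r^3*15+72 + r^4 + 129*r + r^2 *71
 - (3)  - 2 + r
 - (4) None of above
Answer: 4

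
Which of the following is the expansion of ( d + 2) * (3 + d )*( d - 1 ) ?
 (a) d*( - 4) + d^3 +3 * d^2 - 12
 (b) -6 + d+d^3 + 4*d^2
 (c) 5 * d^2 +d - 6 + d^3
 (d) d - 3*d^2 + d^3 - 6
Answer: b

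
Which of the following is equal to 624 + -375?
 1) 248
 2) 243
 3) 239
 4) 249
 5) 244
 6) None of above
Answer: 4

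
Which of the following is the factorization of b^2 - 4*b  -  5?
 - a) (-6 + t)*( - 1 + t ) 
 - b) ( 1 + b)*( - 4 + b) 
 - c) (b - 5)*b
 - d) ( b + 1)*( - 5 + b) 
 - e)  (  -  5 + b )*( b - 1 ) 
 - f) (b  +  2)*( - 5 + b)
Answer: d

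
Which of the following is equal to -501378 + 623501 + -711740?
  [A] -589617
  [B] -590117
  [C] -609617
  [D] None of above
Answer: A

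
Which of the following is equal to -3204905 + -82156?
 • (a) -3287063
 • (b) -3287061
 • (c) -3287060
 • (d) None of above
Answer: b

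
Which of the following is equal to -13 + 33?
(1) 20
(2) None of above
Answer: 1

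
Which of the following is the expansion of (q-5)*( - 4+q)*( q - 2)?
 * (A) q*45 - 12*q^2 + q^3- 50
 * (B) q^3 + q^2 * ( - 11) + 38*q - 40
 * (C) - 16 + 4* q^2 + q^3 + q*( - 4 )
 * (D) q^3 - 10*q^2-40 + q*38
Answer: B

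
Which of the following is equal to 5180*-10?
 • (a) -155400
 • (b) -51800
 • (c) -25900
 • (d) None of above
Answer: b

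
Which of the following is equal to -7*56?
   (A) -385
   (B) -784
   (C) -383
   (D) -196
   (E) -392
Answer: E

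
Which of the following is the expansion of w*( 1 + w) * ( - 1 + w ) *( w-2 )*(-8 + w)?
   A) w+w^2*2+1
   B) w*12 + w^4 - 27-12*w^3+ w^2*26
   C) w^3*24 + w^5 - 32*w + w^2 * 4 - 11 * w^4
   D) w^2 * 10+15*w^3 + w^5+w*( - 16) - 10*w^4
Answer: D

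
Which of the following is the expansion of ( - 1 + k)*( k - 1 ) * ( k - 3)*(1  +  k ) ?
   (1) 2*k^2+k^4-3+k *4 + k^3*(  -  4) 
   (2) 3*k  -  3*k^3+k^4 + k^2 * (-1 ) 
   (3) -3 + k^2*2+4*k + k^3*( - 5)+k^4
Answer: 1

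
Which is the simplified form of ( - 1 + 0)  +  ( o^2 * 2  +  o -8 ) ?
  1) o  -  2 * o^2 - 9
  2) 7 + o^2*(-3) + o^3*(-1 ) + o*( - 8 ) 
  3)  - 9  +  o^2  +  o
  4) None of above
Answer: 4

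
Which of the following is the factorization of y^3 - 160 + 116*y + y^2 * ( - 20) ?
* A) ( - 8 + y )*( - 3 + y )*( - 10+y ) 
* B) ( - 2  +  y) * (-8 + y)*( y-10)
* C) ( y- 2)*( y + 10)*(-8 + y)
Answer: B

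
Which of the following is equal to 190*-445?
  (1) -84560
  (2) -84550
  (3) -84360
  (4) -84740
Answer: 2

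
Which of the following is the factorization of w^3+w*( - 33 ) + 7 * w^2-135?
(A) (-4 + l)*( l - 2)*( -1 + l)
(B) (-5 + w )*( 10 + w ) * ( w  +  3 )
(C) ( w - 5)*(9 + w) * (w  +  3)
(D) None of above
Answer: C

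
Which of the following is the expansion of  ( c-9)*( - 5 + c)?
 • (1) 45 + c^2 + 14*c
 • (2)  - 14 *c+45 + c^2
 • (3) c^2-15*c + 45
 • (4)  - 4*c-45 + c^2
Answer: 2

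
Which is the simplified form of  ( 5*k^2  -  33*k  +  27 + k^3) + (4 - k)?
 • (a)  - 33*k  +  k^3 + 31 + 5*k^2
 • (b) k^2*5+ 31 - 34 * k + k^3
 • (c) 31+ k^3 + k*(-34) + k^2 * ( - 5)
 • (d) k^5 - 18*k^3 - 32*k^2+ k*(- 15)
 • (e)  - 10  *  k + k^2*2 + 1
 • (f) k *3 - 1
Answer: b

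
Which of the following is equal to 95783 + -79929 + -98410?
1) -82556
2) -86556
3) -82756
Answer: 1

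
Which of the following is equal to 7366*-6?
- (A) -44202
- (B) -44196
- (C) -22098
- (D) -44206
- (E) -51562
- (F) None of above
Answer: B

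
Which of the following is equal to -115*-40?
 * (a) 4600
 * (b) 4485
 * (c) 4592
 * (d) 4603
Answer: a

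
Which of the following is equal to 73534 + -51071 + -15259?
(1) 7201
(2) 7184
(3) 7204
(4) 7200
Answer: 3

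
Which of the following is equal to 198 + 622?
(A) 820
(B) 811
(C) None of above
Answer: A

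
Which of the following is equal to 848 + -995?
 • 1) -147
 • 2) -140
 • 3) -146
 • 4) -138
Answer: 1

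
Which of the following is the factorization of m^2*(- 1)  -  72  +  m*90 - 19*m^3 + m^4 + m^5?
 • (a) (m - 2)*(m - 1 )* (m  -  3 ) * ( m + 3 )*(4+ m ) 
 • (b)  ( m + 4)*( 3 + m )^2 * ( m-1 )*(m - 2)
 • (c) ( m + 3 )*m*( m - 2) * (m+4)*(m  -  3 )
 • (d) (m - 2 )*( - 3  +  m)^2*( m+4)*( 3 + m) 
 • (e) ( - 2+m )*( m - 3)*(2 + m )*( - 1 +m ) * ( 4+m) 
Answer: a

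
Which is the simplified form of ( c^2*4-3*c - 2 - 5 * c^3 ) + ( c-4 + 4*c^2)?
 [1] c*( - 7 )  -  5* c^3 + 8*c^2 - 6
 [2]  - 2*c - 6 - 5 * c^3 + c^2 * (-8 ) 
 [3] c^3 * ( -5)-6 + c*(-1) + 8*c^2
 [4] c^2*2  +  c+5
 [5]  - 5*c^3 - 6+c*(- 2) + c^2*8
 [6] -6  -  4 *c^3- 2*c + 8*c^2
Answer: 5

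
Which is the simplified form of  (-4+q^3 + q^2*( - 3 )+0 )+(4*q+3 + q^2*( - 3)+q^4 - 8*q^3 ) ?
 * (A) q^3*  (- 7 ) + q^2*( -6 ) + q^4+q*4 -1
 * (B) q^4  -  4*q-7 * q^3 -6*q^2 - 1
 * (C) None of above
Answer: A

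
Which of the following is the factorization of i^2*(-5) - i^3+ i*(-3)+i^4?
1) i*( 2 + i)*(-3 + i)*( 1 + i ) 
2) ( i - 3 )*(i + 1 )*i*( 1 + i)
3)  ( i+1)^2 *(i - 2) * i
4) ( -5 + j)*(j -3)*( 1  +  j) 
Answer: 2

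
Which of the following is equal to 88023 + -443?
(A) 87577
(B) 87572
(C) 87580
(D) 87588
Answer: C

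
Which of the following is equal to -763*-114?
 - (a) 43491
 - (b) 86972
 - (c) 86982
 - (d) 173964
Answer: c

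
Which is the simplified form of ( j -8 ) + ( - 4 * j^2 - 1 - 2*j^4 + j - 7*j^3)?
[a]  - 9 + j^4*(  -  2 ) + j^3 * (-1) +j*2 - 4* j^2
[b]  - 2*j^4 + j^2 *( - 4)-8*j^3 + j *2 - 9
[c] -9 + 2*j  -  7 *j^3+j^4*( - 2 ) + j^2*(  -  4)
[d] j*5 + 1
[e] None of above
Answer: c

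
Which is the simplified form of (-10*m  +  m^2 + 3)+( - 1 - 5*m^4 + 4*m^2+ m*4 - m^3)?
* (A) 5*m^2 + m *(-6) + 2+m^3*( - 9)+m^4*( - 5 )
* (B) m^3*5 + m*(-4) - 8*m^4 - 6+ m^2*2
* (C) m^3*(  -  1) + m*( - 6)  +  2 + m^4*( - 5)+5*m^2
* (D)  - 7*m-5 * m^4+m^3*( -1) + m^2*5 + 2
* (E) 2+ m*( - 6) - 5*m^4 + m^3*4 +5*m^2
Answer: C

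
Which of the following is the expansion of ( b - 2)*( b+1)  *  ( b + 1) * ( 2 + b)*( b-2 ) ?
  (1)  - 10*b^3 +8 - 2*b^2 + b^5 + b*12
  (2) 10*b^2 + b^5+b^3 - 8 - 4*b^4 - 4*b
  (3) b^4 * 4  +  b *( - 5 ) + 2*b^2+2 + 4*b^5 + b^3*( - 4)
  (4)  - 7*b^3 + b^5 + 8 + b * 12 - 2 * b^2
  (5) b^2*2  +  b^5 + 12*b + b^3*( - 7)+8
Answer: 4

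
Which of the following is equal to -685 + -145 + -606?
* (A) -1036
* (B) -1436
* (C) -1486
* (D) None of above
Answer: B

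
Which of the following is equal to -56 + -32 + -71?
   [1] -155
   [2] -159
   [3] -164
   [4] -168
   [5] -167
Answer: 2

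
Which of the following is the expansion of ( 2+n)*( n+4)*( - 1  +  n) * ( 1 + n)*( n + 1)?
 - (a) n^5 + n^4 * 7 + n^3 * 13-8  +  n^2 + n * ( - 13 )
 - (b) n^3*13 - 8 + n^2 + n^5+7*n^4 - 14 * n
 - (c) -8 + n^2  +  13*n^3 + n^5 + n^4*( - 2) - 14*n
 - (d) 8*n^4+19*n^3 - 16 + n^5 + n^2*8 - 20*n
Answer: b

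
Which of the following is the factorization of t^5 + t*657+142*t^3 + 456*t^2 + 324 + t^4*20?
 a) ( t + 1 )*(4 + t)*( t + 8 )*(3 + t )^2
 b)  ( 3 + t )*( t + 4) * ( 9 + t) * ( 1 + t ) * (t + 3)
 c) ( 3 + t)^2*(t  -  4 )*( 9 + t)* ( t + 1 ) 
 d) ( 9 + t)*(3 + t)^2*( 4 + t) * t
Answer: b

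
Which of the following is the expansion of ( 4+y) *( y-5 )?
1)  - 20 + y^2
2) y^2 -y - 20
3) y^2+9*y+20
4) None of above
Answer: 2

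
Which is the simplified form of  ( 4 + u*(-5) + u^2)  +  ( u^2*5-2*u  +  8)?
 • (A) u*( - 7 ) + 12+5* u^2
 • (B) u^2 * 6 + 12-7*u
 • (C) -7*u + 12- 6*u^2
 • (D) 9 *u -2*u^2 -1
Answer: B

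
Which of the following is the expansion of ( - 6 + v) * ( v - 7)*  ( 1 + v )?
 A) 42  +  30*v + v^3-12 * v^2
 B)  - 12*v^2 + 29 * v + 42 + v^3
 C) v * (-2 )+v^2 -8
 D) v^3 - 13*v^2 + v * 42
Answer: B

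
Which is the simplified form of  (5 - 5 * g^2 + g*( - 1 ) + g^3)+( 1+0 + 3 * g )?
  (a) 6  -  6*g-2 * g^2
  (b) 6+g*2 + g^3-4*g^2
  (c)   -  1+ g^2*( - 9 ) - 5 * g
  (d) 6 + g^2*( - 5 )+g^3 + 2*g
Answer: d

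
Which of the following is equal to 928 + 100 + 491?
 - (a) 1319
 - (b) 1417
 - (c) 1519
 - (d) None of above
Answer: c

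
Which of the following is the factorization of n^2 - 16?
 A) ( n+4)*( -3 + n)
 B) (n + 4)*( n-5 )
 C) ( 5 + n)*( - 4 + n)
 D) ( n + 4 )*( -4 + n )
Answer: D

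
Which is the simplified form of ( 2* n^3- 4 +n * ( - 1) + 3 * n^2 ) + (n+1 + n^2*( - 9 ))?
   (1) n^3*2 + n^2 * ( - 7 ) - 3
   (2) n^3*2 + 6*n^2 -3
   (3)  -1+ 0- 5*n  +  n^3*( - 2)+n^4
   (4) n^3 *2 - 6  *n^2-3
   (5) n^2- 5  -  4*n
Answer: 4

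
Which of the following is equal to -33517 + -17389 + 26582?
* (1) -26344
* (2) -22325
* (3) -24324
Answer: 3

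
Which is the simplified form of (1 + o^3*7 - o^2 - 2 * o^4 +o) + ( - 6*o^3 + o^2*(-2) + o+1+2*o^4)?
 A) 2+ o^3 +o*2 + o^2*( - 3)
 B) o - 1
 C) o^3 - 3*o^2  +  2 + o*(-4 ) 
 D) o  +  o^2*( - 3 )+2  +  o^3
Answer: A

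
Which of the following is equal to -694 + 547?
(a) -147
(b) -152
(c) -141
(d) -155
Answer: a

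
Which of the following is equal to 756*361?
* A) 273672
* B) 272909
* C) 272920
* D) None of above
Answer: D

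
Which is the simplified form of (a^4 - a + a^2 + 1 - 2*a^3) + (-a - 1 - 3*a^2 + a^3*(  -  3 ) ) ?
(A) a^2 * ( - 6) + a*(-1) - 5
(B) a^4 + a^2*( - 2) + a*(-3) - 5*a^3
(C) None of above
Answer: C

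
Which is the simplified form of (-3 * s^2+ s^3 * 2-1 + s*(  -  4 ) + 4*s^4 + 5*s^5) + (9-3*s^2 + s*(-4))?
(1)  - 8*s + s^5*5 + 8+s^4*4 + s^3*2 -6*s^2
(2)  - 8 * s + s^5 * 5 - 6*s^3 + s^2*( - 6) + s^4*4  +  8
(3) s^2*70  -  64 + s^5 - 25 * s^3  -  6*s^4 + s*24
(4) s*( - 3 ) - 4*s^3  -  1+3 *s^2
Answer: 1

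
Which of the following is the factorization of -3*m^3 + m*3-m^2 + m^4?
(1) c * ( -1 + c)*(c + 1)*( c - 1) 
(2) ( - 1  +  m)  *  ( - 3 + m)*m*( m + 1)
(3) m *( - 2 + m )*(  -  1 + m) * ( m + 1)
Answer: 2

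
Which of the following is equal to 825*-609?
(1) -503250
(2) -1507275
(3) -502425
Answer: 3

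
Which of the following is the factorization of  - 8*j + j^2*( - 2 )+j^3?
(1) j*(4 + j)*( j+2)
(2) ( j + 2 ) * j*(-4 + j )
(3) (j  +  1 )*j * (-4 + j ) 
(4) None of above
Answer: 2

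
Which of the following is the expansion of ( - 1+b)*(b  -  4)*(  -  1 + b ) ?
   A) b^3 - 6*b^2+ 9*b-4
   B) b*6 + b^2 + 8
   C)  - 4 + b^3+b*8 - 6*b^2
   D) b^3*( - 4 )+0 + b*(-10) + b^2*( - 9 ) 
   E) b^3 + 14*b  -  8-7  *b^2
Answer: A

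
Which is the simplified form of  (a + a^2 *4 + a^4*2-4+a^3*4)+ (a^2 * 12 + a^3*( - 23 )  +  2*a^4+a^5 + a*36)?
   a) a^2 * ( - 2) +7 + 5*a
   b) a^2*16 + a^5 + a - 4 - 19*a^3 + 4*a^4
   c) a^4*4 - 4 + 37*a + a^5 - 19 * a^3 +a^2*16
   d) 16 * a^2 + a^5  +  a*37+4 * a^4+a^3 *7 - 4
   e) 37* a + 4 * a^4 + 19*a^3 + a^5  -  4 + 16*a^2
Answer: c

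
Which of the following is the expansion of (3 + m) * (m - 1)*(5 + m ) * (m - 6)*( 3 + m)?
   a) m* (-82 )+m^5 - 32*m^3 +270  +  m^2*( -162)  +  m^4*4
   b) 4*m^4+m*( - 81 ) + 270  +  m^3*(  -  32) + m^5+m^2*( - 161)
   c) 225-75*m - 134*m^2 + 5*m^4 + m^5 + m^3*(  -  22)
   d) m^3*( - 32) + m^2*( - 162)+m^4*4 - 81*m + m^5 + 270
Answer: d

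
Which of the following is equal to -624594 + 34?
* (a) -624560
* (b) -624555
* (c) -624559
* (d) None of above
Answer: a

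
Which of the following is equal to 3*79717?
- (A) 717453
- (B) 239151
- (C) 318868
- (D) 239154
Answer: B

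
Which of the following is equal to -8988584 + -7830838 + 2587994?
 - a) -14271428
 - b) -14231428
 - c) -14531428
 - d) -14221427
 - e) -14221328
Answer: b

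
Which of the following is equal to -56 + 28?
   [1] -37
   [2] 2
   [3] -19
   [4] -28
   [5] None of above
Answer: 4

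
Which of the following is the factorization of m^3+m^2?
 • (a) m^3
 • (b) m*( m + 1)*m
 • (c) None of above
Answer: b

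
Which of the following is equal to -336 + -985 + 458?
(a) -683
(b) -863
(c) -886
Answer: b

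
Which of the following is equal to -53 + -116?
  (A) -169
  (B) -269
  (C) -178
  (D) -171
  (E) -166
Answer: A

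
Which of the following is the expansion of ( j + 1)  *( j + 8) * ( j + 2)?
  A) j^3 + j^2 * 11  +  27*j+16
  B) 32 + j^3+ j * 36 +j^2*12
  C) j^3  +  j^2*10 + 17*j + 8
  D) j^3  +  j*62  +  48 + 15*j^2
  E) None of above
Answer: E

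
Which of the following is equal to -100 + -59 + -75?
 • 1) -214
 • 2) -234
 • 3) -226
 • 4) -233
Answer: 2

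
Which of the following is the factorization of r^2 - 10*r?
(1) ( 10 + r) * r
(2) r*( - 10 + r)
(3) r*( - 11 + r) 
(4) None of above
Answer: 2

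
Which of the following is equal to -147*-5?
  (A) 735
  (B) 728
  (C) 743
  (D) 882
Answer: A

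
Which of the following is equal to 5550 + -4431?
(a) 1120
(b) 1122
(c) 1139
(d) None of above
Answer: d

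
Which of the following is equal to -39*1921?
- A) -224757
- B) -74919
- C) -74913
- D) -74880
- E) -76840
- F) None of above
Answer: B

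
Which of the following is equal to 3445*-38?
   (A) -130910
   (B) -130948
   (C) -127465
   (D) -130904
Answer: A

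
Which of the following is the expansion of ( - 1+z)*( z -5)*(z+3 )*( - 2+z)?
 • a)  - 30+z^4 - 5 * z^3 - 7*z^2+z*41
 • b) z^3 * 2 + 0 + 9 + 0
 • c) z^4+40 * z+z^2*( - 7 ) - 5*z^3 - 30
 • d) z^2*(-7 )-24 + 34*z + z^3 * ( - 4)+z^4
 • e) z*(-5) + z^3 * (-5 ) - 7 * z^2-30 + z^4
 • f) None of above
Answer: a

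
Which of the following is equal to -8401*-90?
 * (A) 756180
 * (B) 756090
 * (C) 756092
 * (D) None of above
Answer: B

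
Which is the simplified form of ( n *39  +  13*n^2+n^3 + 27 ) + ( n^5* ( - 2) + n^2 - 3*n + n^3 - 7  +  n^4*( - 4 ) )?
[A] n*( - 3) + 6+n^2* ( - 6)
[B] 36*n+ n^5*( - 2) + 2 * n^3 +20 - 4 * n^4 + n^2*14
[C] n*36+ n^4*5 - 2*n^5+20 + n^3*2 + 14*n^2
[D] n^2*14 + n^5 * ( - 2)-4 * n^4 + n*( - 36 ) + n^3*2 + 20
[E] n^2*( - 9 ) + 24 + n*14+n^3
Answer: B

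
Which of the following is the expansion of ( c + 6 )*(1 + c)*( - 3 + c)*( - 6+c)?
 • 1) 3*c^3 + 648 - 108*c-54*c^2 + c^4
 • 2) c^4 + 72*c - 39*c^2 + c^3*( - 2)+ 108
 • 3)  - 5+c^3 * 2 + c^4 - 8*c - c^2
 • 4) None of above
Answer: 2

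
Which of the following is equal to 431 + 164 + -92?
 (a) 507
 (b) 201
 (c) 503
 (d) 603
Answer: c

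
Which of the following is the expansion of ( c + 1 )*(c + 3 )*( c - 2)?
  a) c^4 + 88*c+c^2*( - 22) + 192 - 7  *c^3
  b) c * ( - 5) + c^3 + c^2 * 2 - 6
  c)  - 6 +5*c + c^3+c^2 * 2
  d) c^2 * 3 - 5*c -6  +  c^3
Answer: b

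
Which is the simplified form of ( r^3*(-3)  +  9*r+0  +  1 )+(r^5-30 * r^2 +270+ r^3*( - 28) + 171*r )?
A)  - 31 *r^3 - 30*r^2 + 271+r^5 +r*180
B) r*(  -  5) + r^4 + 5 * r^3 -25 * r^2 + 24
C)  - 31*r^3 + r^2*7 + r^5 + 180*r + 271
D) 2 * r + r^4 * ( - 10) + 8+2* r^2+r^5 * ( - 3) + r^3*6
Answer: A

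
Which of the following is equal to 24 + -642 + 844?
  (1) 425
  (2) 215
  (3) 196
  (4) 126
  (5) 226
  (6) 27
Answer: 5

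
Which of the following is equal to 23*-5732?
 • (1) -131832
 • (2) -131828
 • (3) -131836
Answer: 3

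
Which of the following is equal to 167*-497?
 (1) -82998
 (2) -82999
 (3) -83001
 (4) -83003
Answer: 2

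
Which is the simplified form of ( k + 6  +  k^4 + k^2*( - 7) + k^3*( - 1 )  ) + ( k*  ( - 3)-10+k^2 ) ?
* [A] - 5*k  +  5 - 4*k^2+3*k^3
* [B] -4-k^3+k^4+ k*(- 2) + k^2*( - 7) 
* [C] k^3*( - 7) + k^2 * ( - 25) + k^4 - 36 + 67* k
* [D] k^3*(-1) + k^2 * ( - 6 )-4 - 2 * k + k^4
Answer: D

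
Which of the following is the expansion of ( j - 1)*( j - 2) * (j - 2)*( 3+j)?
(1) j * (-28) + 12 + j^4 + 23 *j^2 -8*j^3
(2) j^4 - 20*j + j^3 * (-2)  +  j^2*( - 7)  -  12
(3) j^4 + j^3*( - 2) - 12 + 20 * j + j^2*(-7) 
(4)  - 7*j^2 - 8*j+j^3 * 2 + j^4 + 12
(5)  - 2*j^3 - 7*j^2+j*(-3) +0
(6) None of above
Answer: 3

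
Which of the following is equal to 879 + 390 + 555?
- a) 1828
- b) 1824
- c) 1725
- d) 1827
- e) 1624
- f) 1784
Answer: b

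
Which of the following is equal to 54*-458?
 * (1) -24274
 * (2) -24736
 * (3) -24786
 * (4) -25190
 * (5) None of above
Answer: 5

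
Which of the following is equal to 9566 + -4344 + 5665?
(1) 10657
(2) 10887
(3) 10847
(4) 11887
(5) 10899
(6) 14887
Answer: 2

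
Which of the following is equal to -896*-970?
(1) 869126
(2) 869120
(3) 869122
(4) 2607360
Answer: 2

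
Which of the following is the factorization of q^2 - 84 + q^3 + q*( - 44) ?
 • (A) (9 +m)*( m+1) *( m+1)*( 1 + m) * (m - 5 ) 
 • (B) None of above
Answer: B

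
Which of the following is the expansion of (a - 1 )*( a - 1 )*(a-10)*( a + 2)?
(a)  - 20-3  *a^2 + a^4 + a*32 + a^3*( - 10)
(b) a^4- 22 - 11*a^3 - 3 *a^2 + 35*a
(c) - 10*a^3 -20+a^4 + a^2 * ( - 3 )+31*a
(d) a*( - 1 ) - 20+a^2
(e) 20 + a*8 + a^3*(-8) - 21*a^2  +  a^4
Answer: a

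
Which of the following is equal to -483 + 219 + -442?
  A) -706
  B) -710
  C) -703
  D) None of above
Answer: A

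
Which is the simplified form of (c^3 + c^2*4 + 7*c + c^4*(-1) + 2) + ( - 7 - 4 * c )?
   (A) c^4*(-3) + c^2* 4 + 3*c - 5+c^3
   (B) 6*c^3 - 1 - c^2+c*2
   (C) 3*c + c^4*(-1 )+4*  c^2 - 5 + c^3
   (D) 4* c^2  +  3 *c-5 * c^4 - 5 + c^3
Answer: C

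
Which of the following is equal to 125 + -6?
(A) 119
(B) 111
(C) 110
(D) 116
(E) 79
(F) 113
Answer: A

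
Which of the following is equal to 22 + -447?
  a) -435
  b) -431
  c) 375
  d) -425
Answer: d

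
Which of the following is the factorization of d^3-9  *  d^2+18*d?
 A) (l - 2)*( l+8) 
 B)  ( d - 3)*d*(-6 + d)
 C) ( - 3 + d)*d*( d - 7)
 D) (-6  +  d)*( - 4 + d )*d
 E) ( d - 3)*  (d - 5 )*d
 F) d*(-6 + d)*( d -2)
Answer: B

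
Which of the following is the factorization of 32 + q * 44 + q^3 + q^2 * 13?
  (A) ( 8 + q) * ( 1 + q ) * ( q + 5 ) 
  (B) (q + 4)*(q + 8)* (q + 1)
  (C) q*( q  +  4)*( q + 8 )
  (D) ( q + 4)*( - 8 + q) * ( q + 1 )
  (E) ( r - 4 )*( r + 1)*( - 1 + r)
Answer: B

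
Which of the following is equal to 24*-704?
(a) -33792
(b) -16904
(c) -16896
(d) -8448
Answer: c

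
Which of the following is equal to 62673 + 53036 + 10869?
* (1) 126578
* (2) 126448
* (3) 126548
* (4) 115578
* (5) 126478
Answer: 1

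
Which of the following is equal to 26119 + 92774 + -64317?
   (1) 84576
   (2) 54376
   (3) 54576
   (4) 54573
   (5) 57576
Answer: 3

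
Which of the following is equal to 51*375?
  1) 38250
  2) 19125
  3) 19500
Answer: 2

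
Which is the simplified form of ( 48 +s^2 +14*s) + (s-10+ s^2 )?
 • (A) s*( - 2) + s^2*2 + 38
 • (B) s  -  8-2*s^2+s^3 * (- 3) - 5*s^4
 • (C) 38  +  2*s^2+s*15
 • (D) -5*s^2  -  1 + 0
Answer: C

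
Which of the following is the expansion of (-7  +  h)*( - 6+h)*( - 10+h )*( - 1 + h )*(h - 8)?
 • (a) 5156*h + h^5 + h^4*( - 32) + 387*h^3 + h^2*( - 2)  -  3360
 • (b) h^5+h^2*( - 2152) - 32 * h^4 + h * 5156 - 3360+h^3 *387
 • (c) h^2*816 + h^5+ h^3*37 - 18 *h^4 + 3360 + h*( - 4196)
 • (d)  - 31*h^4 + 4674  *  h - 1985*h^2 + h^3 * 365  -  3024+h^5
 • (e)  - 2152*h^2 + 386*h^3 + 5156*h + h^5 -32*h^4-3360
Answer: b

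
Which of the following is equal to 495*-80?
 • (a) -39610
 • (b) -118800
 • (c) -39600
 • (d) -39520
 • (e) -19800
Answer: c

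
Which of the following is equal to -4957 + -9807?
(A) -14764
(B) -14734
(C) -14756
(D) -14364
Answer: A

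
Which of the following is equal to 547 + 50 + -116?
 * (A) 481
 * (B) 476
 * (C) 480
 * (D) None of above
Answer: A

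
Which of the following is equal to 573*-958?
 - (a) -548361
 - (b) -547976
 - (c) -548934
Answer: c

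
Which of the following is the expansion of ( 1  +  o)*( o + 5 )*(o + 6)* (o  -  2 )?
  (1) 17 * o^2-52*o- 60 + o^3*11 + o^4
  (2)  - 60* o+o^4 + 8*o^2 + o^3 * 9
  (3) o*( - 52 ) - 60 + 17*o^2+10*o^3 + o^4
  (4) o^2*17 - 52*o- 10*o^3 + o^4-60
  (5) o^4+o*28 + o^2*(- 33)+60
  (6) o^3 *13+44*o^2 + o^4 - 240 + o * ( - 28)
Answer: 3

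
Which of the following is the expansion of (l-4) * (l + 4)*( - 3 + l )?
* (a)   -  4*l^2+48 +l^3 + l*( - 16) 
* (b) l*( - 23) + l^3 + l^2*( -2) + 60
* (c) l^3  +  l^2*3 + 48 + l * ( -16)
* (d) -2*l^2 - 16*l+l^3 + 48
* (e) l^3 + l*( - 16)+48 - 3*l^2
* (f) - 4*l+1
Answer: e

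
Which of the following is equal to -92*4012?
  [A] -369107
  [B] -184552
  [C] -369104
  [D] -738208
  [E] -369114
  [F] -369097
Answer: C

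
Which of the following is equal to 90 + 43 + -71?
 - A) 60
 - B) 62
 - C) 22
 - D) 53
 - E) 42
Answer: B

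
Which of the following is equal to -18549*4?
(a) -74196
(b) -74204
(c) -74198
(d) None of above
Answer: a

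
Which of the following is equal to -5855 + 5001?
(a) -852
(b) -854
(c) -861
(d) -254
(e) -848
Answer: b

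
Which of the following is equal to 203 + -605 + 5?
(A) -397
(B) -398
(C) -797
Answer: A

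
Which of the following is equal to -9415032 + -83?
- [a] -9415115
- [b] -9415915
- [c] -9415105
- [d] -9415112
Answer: a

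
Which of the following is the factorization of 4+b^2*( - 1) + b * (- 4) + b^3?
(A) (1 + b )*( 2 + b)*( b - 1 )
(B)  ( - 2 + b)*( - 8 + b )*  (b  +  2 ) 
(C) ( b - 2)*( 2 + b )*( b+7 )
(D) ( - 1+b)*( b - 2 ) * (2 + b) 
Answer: D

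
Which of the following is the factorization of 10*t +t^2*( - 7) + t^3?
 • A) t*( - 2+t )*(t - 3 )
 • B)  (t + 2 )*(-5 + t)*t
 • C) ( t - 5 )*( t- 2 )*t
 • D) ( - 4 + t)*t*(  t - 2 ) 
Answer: C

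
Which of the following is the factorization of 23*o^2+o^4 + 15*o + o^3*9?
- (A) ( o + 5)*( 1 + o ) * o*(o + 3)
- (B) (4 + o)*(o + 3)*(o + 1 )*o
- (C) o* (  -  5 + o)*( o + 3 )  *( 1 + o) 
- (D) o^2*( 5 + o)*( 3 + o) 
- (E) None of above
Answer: A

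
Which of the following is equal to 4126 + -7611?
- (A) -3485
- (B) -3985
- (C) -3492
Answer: A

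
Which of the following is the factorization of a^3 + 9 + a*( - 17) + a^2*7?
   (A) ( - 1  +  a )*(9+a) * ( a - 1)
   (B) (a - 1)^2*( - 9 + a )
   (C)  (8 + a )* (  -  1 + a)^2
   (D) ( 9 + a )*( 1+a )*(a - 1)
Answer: A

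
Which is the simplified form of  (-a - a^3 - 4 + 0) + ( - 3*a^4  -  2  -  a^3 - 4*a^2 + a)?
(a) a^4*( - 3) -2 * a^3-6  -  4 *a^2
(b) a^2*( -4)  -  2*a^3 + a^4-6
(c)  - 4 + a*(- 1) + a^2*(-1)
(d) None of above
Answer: a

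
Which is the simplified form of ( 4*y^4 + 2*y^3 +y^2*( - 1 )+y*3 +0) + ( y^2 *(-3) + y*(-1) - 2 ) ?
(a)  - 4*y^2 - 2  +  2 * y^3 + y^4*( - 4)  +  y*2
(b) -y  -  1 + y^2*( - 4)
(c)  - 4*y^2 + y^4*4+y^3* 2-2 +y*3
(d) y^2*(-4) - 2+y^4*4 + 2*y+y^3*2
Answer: d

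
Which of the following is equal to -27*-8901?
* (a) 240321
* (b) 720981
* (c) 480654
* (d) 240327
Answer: d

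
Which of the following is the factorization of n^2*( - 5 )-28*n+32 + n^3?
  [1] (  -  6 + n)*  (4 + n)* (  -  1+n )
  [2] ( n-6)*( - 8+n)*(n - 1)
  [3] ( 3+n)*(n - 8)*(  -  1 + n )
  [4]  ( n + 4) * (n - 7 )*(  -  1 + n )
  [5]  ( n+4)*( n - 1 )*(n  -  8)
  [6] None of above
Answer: 5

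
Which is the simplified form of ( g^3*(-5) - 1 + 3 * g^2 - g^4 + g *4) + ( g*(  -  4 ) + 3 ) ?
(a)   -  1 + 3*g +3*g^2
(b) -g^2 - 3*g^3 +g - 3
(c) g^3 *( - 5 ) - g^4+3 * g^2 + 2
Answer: c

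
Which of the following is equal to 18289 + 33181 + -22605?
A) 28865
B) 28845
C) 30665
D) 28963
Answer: A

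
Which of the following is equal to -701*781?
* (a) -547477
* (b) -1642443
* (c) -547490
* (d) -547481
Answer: d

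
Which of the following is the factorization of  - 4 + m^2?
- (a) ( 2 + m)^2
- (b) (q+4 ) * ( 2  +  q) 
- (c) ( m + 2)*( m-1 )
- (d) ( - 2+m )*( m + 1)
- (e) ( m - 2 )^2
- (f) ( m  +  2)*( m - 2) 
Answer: f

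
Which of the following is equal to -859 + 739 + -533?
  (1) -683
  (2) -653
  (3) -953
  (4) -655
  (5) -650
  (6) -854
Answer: 2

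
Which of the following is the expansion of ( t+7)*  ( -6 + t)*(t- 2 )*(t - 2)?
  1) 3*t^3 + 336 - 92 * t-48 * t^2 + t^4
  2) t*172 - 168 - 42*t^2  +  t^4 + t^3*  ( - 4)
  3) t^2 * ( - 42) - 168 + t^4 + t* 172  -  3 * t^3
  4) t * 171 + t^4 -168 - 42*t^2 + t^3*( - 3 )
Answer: 3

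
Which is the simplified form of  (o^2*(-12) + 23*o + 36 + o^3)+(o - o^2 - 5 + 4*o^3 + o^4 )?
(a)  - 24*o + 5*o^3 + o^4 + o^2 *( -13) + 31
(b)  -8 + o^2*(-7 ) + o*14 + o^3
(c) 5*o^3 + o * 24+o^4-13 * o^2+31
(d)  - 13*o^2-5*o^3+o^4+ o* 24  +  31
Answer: c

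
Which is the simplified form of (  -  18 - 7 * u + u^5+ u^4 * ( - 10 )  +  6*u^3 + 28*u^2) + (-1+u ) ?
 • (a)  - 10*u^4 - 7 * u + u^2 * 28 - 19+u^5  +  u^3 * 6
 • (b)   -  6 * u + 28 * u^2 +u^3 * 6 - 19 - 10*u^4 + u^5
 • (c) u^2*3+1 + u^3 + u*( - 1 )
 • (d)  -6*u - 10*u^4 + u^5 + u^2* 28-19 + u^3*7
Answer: b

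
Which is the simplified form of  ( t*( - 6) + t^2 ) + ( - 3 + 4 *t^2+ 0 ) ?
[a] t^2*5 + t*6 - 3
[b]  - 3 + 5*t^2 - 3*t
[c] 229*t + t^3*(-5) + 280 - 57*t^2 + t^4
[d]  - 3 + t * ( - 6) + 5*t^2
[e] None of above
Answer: d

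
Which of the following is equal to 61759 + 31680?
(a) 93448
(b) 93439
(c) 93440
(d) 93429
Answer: b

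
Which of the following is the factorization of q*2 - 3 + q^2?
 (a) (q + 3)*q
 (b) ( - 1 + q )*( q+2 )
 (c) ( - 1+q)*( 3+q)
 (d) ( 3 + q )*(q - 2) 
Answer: c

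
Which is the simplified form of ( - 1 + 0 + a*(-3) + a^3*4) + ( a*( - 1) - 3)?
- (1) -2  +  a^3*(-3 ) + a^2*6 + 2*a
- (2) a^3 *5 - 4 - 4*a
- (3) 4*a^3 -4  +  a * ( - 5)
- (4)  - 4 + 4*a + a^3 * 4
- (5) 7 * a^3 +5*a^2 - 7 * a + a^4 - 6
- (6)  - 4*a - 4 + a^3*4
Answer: 6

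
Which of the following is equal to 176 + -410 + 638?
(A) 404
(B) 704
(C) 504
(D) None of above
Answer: A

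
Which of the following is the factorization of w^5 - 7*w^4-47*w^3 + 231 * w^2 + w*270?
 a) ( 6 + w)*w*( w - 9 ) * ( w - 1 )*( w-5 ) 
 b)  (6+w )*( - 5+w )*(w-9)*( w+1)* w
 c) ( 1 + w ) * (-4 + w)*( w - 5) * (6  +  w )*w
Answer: b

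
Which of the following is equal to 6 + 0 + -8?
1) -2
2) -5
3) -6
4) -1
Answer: 1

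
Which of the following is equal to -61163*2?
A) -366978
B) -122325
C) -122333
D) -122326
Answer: D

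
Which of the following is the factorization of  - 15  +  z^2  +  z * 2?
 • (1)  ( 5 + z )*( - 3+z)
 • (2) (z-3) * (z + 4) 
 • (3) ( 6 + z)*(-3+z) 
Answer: 1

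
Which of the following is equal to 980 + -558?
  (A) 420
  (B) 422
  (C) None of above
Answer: B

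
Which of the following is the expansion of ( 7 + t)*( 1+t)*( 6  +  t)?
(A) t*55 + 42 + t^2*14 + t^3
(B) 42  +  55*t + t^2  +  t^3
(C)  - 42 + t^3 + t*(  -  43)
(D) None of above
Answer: A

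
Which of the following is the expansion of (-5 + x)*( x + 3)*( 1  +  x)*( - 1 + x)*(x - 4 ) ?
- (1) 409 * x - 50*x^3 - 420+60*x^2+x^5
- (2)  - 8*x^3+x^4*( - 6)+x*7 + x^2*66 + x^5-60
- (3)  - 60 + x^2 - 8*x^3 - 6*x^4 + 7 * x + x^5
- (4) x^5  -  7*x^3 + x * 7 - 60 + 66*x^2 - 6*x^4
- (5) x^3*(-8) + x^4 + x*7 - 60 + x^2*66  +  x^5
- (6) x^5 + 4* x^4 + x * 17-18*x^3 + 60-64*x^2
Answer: 2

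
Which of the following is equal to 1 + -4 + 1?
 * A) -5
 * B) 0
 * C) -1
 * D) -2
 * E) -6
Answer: D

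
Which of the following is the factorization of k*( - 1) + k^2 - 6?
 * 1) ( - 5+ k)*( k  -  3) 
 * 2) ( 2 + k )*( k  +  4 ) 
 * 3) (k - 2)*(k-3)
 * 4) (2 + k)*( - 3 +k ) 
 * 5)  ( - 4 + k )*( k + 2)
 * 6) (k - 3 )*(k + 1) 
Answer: 4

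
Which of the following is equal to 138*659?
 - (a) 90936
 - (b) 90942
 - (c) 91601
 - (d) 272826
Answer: b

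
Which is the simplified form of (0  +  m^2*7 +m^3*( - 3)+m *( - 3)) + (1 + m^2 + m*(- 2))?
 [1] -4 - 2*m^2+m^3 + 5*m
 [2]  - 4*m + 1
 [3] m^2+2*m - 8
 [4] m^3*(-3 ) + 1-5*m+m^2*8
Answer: 4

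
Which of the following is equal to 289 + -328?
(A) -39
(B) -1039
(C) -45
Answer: A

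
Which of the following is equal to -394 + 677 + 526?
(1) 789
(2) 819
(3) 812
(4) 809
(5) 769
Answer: 4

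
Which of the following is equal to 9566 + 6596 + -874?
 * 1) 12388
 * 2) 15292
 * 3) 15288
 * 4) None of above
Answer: 3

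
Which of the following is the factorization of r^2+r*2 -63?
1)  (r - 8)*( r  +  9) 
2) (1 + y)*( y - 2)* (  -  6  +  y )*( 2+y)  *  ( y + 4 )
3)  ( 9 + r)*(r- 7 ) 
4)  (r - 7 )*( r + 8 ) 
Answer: 3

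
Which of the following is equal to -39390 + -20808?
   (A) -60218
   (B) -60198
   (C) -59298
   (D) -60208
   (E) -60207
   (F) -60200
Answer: B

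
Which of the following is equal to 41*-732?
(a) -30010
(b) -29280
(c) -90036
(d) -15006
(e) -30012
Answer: e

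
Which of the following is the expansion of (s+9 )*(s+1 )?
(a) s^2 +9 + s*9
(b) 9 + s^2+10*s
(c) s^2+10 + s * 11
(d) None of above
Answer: b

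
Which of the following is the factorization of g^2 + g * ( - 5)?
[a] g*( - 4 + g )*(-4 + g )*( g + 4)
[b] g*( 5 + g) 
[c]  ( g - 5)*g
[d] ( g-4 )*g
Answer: c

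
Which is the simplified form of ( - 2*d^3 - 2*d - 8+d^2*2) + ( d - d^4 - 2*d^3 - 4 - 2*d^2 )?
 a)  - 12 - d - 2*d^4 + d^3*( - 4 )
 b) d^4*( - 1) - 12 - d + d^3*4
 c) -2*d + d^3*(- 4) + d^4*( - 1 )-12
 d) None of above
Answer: d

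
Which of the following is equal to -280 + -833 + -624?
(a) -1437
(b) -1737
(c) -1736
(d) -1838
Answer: b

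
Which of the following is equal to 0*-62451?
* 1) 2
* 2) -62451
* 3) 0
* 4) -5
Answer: 3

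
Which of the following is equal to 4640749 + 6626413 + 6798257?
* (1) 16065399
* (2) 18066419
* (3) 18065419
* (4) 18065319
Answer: 3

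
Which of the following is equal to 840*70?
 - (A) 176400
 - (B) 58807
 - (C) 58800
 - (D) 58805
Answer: C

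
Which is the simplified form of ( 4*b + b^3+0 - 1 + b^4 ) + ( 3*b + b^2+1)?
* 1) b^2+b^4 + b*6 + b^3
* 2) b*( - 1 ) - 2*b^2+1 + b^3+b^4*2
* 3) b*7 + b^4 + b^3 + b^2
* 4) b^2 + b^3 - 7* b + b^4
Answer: 3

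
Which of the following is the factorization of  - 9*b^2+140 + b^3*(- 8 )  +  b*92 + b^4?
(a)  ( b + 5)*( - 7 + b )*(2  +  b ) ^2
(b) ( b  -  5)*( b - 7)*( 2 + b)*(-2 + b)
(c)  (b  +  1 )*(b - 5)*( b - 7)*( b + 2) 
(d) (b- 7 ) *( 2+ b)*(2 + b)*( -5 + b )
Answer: d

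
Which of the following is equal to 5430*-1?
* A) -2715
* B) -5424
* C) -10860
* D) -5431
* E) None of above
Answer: E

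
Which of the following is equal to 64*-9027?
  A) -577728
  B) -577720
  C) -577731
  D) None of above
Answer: A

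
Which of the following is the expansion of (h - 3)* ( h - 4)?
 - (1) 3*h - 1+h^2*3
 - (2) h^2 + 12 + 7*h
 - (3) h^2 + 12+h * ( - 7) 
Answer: 3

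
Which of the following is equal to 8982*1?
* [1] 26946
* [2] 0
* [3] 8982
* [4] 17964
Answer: 3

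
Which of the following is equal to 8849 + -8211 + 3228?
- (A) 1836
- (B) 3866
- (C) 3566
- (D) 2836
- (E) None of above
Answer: B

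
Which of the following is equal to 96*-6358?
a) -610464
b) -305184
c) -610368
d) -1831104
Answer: c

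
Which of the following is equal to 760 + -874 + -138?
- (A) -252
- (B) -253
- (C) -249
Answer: A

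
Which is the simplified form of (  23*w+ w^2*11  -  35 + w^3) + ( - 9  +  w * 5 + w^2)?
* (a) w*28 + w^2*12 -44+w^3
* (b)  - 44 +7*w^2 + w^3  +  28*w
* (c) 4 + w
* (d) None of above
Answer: a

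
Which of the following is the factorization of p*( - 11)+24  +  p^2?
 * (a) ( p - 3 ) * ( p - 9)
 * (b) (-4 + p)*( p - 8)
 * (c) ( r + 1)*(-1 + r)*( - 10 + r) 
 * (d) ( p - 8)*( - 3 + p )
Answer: d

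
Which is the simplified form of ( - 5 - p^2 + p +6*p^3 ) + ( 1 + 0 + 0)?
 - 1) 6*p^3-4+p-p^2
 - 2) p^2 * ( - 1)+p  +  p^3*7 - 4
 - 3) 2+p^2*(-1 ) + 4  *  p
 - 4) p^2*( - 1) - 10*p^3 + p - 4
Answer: 1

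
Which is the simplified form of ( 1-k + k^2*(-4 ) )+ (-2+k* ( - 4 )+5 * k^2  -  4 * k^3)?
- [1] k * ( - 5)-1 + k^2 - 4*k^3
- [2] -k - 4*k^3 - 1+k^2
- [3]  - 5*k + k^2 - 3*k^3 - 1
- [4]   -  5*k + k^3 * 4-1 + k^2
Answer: 1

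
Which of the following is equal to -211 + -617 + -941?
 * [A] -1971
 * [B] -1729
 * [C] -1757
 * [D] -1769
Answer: D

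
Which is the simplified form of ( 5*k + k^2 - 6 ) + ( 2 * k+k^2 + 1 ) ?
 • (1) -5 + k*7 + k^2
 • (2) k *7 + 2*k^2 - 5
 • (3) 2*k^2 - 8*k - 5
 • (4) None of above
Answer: 2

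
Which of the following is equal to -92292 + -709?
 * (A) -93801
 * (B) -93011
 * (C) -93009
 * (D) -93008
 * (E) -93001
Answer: E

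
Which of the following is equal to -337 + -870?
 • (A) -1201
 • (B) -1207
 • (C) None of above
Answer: B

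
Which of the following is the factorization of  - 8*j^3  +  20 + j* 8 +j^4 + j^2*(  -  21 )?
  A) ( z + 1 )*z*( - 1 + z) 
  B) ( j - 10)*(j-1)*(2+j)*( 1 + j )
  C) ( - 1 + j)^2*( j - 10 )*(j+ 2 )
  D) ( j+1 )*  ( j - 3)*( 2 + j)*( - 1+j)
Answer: B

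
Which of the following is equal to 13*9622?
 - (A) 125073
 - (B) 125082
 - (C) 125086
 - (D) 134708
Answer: C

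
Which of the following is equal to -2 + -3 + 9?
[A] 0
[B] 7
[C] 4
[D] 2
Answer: C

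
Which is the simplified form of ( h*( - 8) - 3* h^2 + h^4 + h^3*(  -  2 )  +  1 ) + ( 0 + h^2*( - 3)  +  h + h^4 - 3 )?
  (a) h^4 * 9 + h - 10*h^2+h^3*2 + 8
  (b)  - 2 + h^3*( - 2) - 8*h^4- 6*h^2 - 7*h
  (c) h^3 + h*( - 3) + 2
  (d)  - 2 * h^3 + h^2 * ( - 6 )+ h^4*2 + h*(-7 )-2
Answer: d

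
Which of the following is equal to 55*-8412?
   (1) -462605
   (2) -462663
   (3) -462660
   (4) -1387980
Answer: 3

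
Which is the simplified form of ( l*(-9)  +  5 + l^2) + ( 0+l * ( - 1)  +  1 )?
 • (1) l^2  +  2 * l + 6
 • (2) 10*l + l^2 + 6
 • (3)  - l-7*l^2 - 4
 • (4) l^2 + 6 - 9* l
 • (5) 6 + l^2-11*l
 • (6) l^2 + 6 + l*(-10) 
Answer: 6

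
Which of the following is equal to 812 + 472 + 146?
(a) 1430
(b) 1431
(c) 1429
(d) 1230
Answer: a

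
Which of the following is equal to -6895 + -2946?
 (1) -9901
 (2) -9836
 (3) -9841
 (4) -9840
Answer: 3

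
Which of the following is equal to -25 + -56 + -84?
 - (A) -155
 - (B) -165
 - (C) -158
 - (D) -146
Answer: B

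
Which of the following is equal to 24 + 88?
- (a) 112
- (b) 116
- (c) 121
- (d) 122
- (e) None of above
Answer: a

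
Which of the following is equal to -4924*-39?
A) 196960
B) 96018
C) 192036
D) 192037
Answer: C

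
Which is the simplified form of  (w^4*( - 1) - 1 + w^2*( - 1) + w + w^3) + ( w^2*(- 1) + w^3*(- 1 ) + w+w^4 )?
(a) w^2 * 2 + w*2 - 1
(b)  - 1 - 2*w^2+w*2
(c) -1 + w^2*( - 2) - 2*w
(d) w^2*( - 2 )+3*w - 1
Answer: b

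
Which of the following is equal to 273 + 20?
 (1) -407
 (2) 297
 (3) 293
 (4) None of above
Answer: 3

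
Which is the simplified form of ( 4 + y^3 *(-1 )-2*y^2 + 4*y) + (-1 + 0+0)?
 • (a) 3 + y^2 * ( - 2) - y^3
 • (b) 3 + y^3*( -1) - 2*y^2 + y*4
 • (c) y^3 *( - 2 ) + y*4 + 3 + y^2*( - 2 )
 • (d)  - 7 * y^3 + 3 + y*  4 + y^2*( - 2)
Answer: b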